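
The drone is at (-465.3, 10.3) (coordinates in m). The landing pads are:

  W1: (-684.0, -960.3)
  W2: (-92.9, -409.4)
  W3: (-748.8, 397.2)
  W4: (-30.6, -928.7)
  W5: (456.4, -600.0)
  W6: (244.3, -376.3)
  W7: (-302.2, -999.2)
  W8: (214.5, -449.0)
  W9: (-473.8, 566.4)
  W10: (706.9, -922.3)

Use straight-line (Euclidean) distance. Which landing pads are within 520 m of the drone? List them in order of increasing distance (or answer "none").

W3

Distances from (-465.3, 10.3):
W1: √((-218.7)² + (-970.6)²) = √(47829.690 + 942064.360) = 994.9 m
W2: √((372.4)² + (-419.7)²) = √(138681.760 + 176148.090) = 561.1 m
W3: √((-283.5)² + (386.9)²) = √(80372.250 + 149691.610) = 479.6 m
W4: √((434.7)² + (-939.0)²) = √(188964.090 + 881721.000) = 1034.7 m
W5: √((921.7)² + (-610.3)²) = √(849530.890 + 372466.090) = 1105.4 m
W6: √((709.6)² + (-386.6)²) = √(503532.160 + 149459.560) = 808.1 m
W7: √((163.1)² + (-1009.5)²) = √(26601.610 + 1019090.250) = 1022.6 m
W8: √((679.8)² + (-459.3)²) = √(462128.040 + 210956.490) = 820.4 m
W9: √((-8.5)² + (556.1)²) = √(72.250 + 309247.210) = 556.2 m
W10: √((1172.2)² + (-932.6)²) = √(1374052.840 + 869742.760) = 1497.9 m
Threshold 520 m: W3 (479.6 m) is within range.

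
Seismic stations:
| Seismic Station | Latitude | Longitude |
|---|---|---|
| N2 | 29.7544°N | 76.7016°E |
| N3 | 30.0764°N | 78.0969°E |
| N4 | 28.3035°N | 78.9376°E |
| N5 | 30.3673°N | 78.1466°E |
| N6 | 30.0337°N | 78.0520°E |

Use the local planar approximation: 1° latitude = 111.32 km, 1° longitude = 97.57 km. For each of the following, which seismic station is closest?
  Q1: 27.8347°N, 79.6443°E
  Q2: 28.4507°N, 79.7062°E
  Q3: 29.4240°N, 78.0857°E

Q1→N4; Q2→N4; Q3→N6

Q1 at 27.8347°N, 79.6443°E:
  N2: √((1.9197·111.32)² + (-2.9427·97.57)²) = √(45668.119111 + 82437.457404) = 357.9184 km
  N3: √((2.2417·111.32)² + (-1.5474·97.57)²) = √(62273.228076 + 22794.905443) = 291.6644 km
  N4: √((0.4688·111.32)² + (-0.7067·97.57)²) = √(2723.463764 + 4754.477457) = 86.4751 km
  N5: √((2.5326·111.32)² + (-1.4977·97.57)²) = √(79483.979084 + 21354.149041) = 317.5502 km
  N6: √((2.1990·111.32)² + (-1.5923·97.57)²) = √(59923.456182 + 24136.950522) = 289.9317 km
  → nearest: N4 (86.4751 km)
Q2 at 28.4507°N, 79.7062°E:
  N2: √((1.3037·111.32)² + (-3.0046·97.57)²) = √(21062.102714 + 85942.094916) = 327.1150 km
  N3: √((1.6257·111.32)² + (-1.6093·97.57)²) = √(32751.199221 + 24655.092290) = 239.5961 km
  N4: √((-0.1472·111.32)² + (-0.7686·97.57)²) = √(268.510959 + 5623.845359) = 76.7617 km
  N5: √((1.9166·111.32)² + (-1.5596·97.57)²) = √(45520.745185 + 23155.761247) = 262.0620 km
  N6: √((1.5830·111.32)² + (-1.6542·97.57)²) = √(31053.333327 + 26050.054903) = 238.9632 km
  → nearest: N4 (76.7617 km)
Q3 at 29.4240°N, 78.0857°E:
  N2: √((0.3304·111.32)² + (-1.3841·97.57)²) = √(1352.777816 + 18237.594165) = 139.9656 km
  N3: √((0.6524·111.32)² + (0.0112·97.57)²) = √(5274.415027 + 1.194177) = 72.6334 km
  N4: √((-1.1205·111.32)² + (0.8519·97.57)²) = √(15558.585724 + 6908.914950) = 149.8916 km
  N5: √((0.9433·111.32)² + (0.0609·97.57)²) = √(11026.712827 + 35.307518) = 105.1761 km
  N6: √((0.6097·111.32)² + (-0.0337·97.57)²) = √(4606.581778 + 10.811661) = 67.9514 km
  → nearest: N6 (67.9514 km)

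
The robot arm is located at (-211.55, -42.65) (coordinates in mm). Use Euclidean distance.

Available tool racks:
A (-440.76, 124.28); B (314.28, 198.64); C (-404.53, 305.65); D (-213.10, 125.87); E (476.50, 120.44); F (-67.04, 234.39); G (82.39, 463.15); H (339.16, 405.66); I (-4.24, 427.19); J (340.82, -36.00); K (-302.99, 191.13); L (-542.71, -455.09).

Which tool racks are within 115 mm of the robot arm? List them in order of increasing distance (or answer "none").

none

Distances from (-211.55, -42.65):
A: √((-229.21)² + (166.93)²) = √(52537.2241 + 27865.6249) = 283.55 mm
B: √((525.83)² + (241.29)²) = √(276497.1889 + 58220.8641) = 578.55 mm
C: √((-192.98)² + (348.30)²) = √(37241.2804 + 121312.8900) = 398.19 mm
D: √((-1.55)² + (168.52)²) = √(2.4025 + 28398.9904) = 168.53 mm
E: √((688.05)² + (163.09)²) = √(473412.8025 + 26598.3481) = 707.11 mm
F: √((144.51)² + (277.04)²) = √(20883.1401 + 76751.1616) = 312.46 mm
G: √((293.94)² + (505.80)²) = √(86400.7236 + 255833.6400) = 585.01 mm
H: √((550.71)² + (448.31)²) = √(303281.5041 + 200981.8561) = 710.12 mm
I: √((207.31)² + (469.84)²) = √(42977.4361 + 220749.6256) = 513.54 mm
J: √((552.37)² + (6.65)²) = √(305112.6169 + 44.2225) = 552.41 mm
K: √((-91.44)² + (233.78)²) = √(8361.2736 + 54653.0884) = 251.03 mm
L: √((-331.16)² + (-412.44)²) = √(109666.9456 + 170106.7536) = 528.94 mm
Threshold 115 mm: none within range.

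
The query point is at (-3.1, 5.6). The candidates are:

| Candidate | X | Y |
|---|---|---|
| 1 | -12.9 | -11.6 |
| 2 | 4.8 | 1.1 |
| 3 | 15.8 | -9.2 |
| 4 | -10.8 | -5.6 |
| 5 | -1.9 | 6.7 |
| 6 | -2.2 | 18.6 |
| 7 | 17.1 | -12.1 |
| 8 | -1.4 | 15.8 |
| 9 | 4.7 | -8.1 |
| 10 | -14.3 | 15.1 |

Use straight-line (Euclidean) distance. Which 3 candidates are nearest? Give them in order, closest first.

5, 2, 8

Distances from (-3.1, 5.6):
1: √((-9.8)² + (-17.2)²) = √(96.040 + 295.840) = 19.8
2: √((7.9)² + (-4.5)²) = √(62.410 + 20.250) = 9.1
3: √((18.9)² + (-14.8)²) = √(357.210 + 219.040) = 24.0
4: √((-7.7)² + (-11.2)²) = √(59.290 + 125.440) = 13.6
5: √((1.2)² + (1.1)²) = √(1.440 + 1.210) = 1.6
6: √((0.9)² + (13.0)²) = √(0.810 + 169.000) = 13.0
7: √((20.2)² + (-17.7)²) = √(408.040 + 313.290) = 26.9
8: √((1.7)² + (10.2)²) = √(2.890 + 104.040) = 10.3
9: √((7.8)² + (-13.7)²) = √(60.840 + 187.690) = 15.8
10: √((-11.2)² + (9.5)²) = √(125.440 + 90.250) = 14.7
Sorted: 5 (1.6) < 2 (9.1) < 8 (10.3) < 6 (13.0) < 4 (13.6) < …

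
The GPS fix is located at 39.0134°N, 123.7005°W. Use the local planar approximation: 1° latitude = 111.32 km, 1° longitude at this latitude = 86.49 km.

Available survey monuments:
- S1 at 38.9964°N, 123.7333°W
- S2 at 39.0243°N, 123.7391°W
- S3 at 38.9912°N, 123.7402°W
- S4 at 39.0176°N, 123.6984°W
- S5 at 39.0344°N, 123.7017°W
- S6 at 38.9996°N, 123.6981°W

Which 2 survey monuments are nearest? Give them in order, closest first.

Distances from 39.0134°N, 123.7005°W:
S1: √((-0.0170·111.32)² + (-0.0328·86.49)²) = √(3.581329 + 8.047843) = 3.4102 km
S2: √((0.0109·111.32)² + (-0.0386·86.49)²) = √(1.472310 + 11.145676) = 3.5522 km
S3: √((-0.0222·111.32)² + (-0.0397·86.49)²) = √(6.107343 + 11.789973) = 4.2305 km
S4: √((0.0042·111.32)² + (0.0021·86.49)²) = √(0.218597 + 0.032989) = 0.5016 km
S5: √((0.0210·111.32)² + (-0.0012·86.49)²) = √(5.464935 + 0.010772) = 2.3400 km
S6: √((-0.0138·111.32)² + (0.0024·86.49)²) = √(2.359960 + 0.043088) = 1.5502 km
Sorted: S4 (0.5016 km) < S6 (1.5502 km) < S5 (2.3400 km) < S1 (3.4102 km) < …

S4, S6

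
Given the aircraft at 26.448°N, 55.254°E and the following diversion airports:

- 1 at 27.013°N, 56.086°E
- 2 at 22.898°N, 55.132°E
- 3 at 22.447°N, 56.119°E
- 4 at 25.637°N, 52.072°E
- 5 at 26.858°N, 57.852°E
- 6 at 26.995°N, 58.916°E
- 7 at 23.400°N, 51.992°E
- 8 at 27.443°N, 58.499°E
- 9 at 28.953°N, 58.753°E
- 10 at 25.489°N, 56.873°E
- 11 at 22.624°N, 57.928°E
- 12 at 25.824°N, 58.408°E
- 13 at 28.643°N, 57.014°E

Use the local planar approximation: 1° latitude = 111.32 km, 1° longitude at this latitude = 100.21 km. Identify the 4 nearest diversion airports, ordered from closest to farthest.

Distances from 26.448°N, 55.254°E:
1: √((0.565·111.32)² + (0.832·100.21)²) = √(3955.88166 + 6951.34394) = 104.438 km
2: √((-3.550·111.32)² + (-0.122·100.21)²) = √(156171.97460 + 149.46578) = 395.375 km
3: √((-4.001·111.32)² + (0.865·100.21)²) = √(198373.42793 + 7513.70845) = 453.748 km
4: √((-0.811·111.32)² + (-3.182·100.21)²) = √(8150.57229 + 101676.94173) = 331.402 km
5: √((0.410·111.32)² + (2.598·100.21)²) = √(2083.11914 + 67779.82103) = 264.316 km
6: √((0.547·111.32)² + (3.662·100.21)²) = √(3707.84054 + 134666.26164) = 371.987 km
7: √((-3.048·111.32)² + (-3.262·100.21)²) = √(115126.77011 + 106853.81630) = 471.148 km
8: √((0.995·111.32)² + (3.245·100.21)²) = √(12268.53078 + 105742.97542) = 343.528 km
9: √((2.505·111.32)² + (3.499·100.21)²) = √(77761.00336 + 122944.75596) = 448.002 km
10: √((-0.959·111.32)² + (1.619·100.21)²) = √(11396.81791 + 26321.81436) = 194.213 km
11: √((-3.824·111.32)² + (2.674·100.21)²) = √(181210.00090 + 71803.38692) = 503.004 km
12: √((-0.624·111.32)² + (3.154·100.21)²) = √(4825.20284 + 99895.40277) = 323.606 km
13: √((2.195·111.32)² + (1.760·100.21)²) = √(59705.65189 + 31106.23580) = 301.350 km
Sorted: 1 (104.438 km) < 10 (194.213 km) < 5 (264.316 km) < 13 (301.350 km) < 12 (323.606 km) < 4 (331.402 km) < …

1, 10, 5, 13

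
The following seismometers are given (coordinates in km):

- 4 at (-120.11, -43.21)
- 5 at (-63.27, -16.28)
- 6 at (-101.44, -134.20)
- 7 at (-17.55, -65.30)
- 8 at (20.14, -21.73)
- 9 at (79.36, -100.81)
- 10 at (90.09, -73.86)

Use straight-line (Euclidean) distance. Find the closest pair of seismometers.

9 and 10

Pairwise distances:
9–10: √((10.73)² + (26.95)²) = √(115.1329 + 726.3025) = 29.01 km
7–8: √((37.69)² + (43.57)²) = √(1420.5361 + 1898.3449) = 57.61 km
4–5: √((56.84)² + (26.93)²) = √(3230.7856 + 725.2249) = 62.90 km
5–7: √((45.72)² + (-49.02)²) = √(2090.3184 + 2402.9604) = 67.03 km
5–8: √((83.41)² + (-5.45)²) = √(6957.2281 + 29.7025) = 83.59 km
8–10: √((69.95)² + (-52.13)²) = √(4893.0025 + 2717.5369) = 87.24 km
4–6: √((18.67)² + (-90.99)²) = √(348.5689 + 8279.1801) = 92.89 km
8–9: √((59.22)² + (-79.08)²) = √(3507.0084 + 6253.6464) = 98.80 km
7–9: √((96.91)² + (-35.51)²) = √(9391.5481 + 1260.9601) = 103.21 km
4–7: √((102.56)² + (-22.09)²) = √(10518.5536 + 487.9681) = 104.91 km
7–10: √((107.64)² + (-8.56)²) = √(11586.3696 + 73.2736) = 107.98 km
6–7: √((83.89)² + (68.90)²) = √(7037.5321 + 4747.2100) = 108.56 km
5–6: √((-38.17)² + (-117.92)²) = √(1456.9489 + 13905.1264) = 123.94 km
4–8: √((140.25)² + (21.48)²) = √(19670.0625 + 461.3904) = 141.89 km
5–10: √((153.36)² + (-57.58)²) = √(23519.2896 + 3315.4564) = 163.81 km
6–8: √((121.58)² + (112.47)²) = √(14781.6964 + 12649.5009) = 165.62 km
5–9: √((142.63)² + (-84.53)²) = √(20343.3169 + 7145.3209) = 165.80 km
6–9: √((180.80)² + (33.39)²) = √(32688.6400 + 1114.8921) = 183.86 km
6–10: √((191.53)² + (60.34)²) = √(36683.7409 + 3640.9156) = 200.81 km
4–9: √((199.47)² + (-57.60)²) = √(39788.2809 + 3317.7600) = 207.62 km
4–10: √((210.20)² + (-30.65)²) = √(44184.0400 + 939.4225) = 212.42 km
Closest pair: 9–10 at 29.01 km.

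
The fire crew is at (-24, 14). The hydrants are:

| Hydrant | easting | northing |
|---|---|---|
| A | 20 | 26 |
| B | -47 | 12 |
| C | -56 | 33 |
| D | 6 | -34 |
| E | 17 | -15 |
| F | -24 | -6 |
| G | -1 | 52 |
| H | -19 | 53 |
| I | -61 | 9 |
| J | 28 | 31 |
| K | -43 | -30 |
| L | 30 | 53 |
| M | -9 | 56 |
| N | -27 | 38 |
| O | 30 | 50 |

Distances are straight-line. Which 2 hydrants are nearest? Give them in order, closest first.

Distances from (-24, 14):
A: √((44)² + (12)²) = √(1936.000 + 144.000) = 45.6
B: √((-23)² + (-2)²) = √(529.000 + 4.000) = 23.1
C: √((-32)² + (19)²) = √(1024.000 + 361.000) = 37.2
D: √((30)² + (-48)²) = √(900.000 + 2304.000) = 56.6
E: √((41)² + (-29)²) = √(1681.000 + 841.000) = 50.2
F: √((0)² + (-20)²) = √(0.000 + 400.000) = 20.0
G: √((23)² + (38)²) = √(529.000 + 1444.000) = 44.4
H: √((5)² + (39)²) = √(25.000 + 1521.000) = 39.3
I: √((-37)² + (-5)²) = √(1369.000 + 25.000) = 37.3
J: √((52)² + (17)²) = √(2704.000 + 289.000) = 54.7
K: √((-19)² + (-44)²) = √(361.000 + 1936.000) = 47.9
L: √((54)² + (39)²) = √(2916.000 + 1521.000) = 66.6
M: √((15)² + (42)²) = √(225.000 + 1764.000) = 44.6
N: √((-3)² + (24)²) = √(9.000 + 576.000) = 24.2
O: √((54)² + (36)²) = √(2916.000 + 1296.000) = 64.9
Sorted: F (20.0) < B (23.1) < N (24.2) < C (37.2) < …

F, B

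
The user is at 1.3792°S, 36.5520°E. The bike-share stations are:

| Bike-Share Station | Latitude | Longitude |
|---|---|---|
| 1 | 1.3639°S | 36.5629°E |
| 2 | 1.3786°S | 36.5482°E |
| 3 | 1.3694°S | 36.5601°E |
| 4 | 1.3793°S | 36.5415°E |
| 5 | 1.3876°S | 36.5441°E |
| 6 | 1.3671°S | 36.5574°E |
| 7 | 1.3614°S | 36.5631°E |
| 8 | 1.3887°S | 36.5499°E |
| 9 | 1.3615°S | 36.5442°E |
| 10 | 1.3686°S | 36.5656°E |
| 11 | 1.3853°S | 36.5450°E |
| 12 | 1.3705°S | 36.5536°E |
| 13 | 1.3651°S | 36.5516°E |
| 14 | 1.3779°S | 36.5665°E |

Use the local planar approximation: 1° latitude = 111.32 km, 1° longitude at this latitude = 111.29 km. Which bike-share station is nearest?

2

Distances from 1.3792°S, 36.5520°E:
1: 2.0910 km
2: 0.4281 km
3: 1.4152 km
4: 1.1686 km
5: 1.2835 km
6: 1.4750 km
7: 2.3350 km
8: 1.0831 km
9: 2.1531 km
10: 1.9192 km
11: 1.0334 km
12: 0.9847 km
13: 1.5702 km
14: 1.6202 km
Minimum: 2 at 0.4281 km.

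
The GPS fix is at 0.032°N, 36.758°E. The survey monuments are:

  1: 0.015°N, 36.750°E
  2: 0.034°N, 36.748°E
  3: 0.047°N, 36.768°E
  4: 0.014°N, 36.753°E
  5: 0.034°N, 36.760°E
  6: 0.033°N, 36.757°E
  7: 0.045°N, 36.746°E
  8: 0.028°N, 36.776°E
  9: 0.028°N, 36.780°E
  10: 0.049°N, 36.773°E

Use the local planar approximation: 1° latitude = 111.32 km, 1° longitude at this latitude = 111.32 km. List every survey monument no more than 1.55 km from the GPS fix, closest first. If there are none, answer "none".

6, 5, 2

Distances from 0.032°N, 36.758°E:
1: 2.092 km
2: 1.135 km
3: 2.007 km
4: 2.080 km
5: 0.315 km
6: 0.157 km
7: 1.969 km
8: 2.053 km
9: 2.489 km
10: 2.524 km
Threshold 1.55 km: 6 (0.157 km), 5 (0.315 km), 2 (1.135 km) are within range.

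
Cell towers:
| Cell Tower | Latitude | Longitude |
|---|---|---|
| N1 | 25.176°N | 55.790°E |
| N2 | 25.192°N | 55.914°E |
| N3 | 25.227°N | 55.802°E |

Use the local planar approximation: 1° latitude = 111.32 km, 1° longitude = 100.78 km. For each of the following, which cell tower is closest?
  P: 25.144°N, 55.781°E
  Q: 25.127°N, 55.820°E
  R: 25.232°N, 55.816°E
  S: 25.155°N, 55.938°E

P at 25.144°N, 55.781°E:
  N1: √((0.032·111.32)² + (0.009·100.78)²) = √(12.68955 + 0.82269) = 3.676 km
  N2: √((0.048·111.32)² + (0.133·100.78)²) = √(28.55150 + 179.66025) = 14.430 km
  N3: √((0.083·111.32)² + (0.021·100.78)²) = √(85.36947 + 4.47906) = 9.479 km
  → nearest: N1 (3.676 km)
Q at 25.127°N, 55.820°E:
  N1: √((0.049·111.32)² + (-0.030·100.78)²) = √(29.75353 + 9.14095) = 6.237 km
  N2: √((0.065·111.32)² + (0.094·100.78)²) = √(52.35680 + 89.74379) = 11.921 km
  N3: √((0.100·111.32)² + (-0.018·100.78)²) = √(123.92142 + 3.29074) = 11.279 km
  → nearest: N1 (6.237 km)
R at 25.232°N, 55.816°E:
  N1: √((-0.056·111.32)² + (-0.026·100.78)²) = √(38.86176 + 6.86587) = 6.762 km
  N2: √((-0.040·111.32)² + (0.098·100.78)²) = √(19.82743 + 97.54407) = 10.834 km
  N3: √((-0.005·111.32)² + (-0.014·100.78)²) = √(0.30980 + 1.99070) = 1.517 km
  → nearest: N3 (1.517 km)
S at 25.155°N, 55.938°E:
  N1: √((0.021·111.32)² + (-0.148·100.78)²) = √(5.46493 + 222.47035) = 15.098 km
  N2: √((0.037·111.32)² + (-0.024·100.78)²) = √(16.96484 + 5.85021) = 4.777 km
  N3: √((0.072·111.32)² + (-0.136·100.78)²) = √(64.24087 + 187.85663) = 15.878 km
  → nearest: N2 (4.777 km)

P→N1; Q→N1; R→N3; S→N2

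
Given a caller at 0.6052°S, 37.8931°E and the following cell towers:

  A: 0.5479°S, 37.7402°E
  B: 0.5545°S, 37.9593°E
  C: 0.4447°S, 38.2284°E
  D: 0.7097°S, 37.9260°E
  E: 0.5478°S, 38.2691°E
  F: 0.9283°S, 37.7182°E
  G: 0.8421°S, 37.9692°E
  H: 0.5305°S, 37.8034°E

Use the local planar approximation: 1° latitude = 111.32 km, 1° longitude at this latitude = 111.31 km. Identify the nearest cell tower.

Distances from 0.6052°S, 37.8931°E:
A: √((0.0573·111.32)² + (-0.1529·111.31)²) = √(40.686997 + 289.656538) = 18.1754 km
B: √((0.0507·111.32)² + (0.0662·111.31)²) = √(31.853878 + 54.298064) = 9.2818 km
C: √((0.1605·111.32)² + (0.3353·111.31)²) = √(319.224686 + 1392.949823) = 41.3784 km
D: √((-0.1045·111.32)² + (0.0329·111.31)²) = √(135.325293 + 13.410969) = 12.1957 km
E: √((0.0574·111.32)² + (0.3760·111.31)²) = √(40.829135 + 1751.636779) = 42.3375 km
F: √((-0.3231·111.32)² + (-0.1749·111.31)²) = √(1293.660481 + 379.007657) = 40.8983 km
G: √((-0.2369·111.32)² + (0.0761·111.31)²) = √(695.466983 + 71.752606) = 27.6987 km
H: √((0.0747·111.32)² + (-0.0897·111.31)²) = √(69.149270 + 99.690380) = 12.9938 km
Minimum: B at 9.2818 km.

B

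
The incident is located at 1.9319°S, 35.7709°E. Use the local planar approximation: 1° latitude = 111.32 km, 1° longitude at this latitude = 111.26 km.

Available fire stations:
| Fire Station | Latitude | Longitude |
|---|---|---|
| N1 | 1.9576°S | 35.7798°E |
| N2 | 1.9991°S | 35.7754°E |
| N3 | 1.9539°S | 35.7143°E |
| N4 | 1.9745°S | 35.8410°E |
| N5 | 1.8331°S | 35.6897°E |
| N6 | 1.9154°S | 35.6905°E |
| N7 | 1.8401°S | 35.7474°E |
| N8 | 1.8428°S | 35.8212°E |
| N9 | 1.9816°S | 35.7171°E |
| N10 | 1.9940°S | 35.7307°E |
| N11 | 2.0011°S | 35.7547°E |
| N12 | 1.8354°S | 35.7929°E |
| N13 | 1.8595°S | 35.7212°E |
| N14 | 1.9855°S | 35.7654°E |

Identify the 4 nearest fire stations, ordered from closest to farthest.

N1, N14, N3, N2

Distances from 1.9319°S, 35.7709°E:
N1: 3.0274 km
N2: 7.4974 km
N3: 6.7568 km
N4: 9.1279 km
N5: 14.2332 km
N6: 9.1319 km
N7: 10.5484 km
N8: 11.3885 km
N9: 8.1510 km
N10: 8.2337 km
N11: 7.9114 km
N12: 11.0177 km
N13: 9.7741 km
N14: 5.9980 km
Sorted: N1 (3.0274 km) < N14 (5.9980 km) < N3 (6.7568 km) < N2 (7.4974 km) < N11 (7.9114 km) < N9 (8.1510 km) < …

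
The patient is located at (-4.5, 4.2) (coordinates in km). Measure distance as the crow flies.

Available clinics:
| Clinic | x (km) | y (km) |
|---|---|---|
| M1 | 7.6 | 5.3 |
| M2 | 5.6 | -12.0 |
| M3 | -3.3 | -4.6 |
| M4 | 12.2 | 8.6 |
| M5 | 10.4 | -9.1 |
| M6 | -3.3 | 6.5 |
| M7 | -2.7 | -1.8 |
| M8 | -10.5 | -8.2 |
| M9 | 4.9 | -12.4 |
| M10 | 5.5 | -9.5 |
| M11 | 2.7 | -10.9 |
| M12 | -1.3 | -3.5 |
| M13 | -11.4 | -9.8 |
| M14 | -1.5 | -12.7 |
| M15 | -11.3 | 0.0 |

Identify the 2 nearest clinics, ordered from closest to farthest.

M6, M7

Distances from (-4.5, 4.2):
M1: 12.15 km
M2: 19.09 km
M3: 8.88 km
M4: 17.27 km
M5: 19.97 km
M6: 2.59 km
M7: 6.26 km
M8: 13.78 km
M9: 19.08 km
M10: 16.96 km
M11: 16.73 km
M12: 8.34 km
M13: 15.61 km
M14: 17.16 km
M15: 7.99 km
Sorted: M6 (2.59 km) < M7 (6.26 km) < M15 (7.99 km) < M12 (8.34 km) < …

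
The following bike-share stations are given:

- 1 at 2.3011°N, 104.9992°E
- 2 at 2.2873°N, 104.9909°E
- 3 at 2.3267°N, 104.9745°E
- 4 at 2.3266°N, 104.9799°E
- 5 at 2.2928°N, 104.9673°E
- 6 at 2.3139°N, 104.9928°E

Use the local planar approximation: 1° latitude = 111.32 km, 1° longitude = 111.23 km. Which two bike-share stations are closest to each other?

3 and 4

Pairwise distances:
1–2: √((-0.0138·111.32)² + (-0.0083·111.23)²) = √(2.359960 + 0.852315) = 1.7923 km
1–3: √((0.0256·111.32)² + (-0.0247·111.23)²) = √(8.121314 + 7.548102) = 3.9585 km
1–4: √((0.0255·111.32)² + (-0.0193·111.23)²) = √(8.057991 + 4.608488) = 3.5590 km
1–5: √((-0.0083·111.32)² + (-0.0319·111.23)²) = √(0.853695 + 12.589986) = 3.6666 km
1–6: √((0.0128·111.32)² + (-0.0064·111.23)²) = √(2.030329 + 0.506762) = 1.5928 km
2–3: √((0.0394·111.32)² + (-0.0164·111.23)²) = √(19.237066 + 3.327603) = 4.7502 km
2–4: √((0.0393·111.32)² + (-0.0110·111.23)²) = √(19.139540 + 1.497026) = 4.5427 km
2–5: √((0.0055·111.32)² + (-0.0236·111.23)²) = √(0.374862 + 6.890772) = 2.6955 km
2–6: √((0.0266·111.32)² + (0.0019·111.23)²) = √(8.768184 + 0.044663) = 2.9686 km
3–4: √((-0.0001·111.32)² + (0.0054·111.23)²) = √(0.000124 + 0.360771) = 0.6007 km
3–5: √((-0.0339·111.32)² + (-0.0072·111.23)²) = √(14.241174 + 0.641370) = 3.8578 km
3–6: √((-0.0128·111.32)² + (0.0183·111.23)²) = √(2.030329 + 4.143297) = 2.4847 km
4–5: √((-0.0338·111.32)² + (-0.0126·111.23)²) = √(14.157279 + 1.964197) = 4.0152 km
4–6: √((-0.0127·111.32)² + (0.0129·111.23)²) = √(1.998729 + 2.058843) = 2.0143 km
5–6: √((0.0211·111.32)² + (0.0255·111.23)²) = √(5.517106 + 8.044966) = 3.6827 km
Closest pair: 3–4 at 0.6007 km.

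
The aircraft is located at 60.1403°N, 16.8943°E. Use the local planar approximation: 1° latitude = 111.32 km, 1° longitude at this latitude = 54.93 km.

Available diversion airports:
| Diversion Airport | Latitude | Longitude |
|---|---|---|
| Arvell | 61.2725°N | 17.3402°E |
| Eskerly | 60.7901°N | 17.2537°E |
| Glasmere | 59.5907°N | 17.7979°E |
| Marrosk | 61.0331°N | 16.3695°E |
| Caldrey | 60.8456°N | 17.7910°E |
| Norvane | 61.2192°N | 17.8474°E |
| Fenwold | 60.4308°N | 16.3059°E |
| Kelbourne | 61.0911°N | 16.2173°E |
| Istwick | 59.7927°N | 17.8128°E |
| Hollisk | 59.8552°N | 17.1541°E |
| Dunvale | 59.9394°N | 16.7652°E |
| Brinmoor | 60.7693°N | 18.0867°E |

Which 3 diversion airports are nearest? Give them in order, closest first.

Dunvale, Hollisk, Fenwold

Distances from 60.1403°N, 16.8943°E:
Arvell: 128.3944 km
Eskerly: 74.9813 km
Glasmere: 78.7831 km
Marrosk: 103.4828 km
Caldrey: 92.6854 km
Norvane: 131.0179 km
Fenwold: 45.7210 km
Kelbourne: 112.1859 km
Istwick: 63.5831 km
Hollisk: 34.7982 km
Dunvale: 23.4616 km
Brinmoor: 95.8796 km
Sorted: Dunvale (23.4616 km) < Hollisk (34.7982 km) < Fenwold (45.7210 km) < Istwick (63.5831 km) < Eskerly (74.9813 km) < …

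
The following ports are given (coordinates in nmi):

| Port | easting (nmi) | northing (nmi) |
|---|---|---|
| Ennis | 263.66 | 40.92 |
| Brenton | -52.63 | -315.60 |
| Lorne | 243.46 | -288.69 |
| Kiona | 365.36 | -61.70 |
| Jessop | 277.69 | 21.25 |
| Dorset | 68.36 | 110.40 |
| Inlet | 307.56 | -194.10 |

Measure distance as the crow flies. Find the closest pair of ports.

Ennis and Jessop

Pairwise distances:
Ennis–Brenton: 476.60 nmi
Ennis–Lorne: 330.23 nmi
Ennis–Kiona: 144.48 nmi
Ennis–Jessop: 24.16 nmi
Ennis–Dorset: 207.29 nmi
Ennis–Inlet: 239.08 nmi
Brenton–Lorne: 297.31 nmi
Brenton–Kiona: 489.06 nmi
Brenton–Jessop: 471.78 nmi
Brenton–Dorset: 442.85 nmi
Brenton–Inlet: 380.13 nmi
Lorne–Kiona: 257.65 nmi
Lorne–Jessop: 311.82 nmi
Lorne–Dorset: 435.81 nmi
Lorne–Inlet: 114.26 nmi
Kiona–Jessop: 120.69 nmi
Kiona–Dorset: 343.26 nmi
Kiona–Inlet: 144.47 nmi
Jessop–Dorset: 227.52 nmi
Jessop–Inlet: 217.41 nmi
Dorset–Inlet: 387.22 nmi
Closest pair: Ennis–Jessop at 24.16 nmi.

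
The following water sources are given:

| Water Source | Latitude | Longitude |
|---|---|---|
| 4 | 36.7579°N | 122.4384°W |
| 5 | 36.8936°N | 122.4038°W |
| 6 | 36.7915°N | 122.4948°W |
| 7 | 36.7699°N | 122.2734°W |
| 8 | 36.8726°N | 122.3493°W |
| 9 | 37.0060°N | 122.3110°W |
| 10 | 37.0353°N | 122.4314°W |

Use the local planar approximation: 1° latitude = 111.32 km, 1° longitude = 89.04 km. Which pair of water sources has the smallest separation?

Pairwise distances:
5–8: 5.3864 km
4–6: 6.2617 km
9–10: 11.2056 km
7–8: 13.2807 km
5–6: 13.9583 km
4–7: 14.7522 km
5–9: 14.9945 km
4–8: 15.0324 km
8–9: 15.2366 km
4–5: 15.4171 km
6–8: 15.7907 km
5–10: 15.9643 km
5–7: 18.0120 km
8–10: 19.5314 km
6–7: 19.8596 km
7–9: 26.4950 km
6–10: 27.7207 km
6–9: 28.9482 km
4–9: 29.8573 km
4–10: 30.8865 km
7–10: 32.7229 km
Closest pair: 5–8 at 5.3864 km.

5 and 8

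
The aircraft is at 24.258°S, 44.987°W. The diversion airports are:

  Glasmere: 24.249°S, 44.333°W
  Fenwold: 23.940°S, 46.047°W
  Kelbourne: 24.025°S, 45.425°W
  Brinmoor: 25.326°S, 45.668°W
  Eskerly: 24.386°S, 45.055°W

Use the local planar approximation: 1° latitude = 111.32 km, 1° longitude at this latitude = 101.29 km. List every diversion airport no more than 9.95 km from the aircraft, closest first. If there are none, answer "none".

none

Distances from 24.258°S, 44.987°W:
Glasmere: 66.251 km
Fenwold: 113.053 km
Kelbourne: 51.391 km
Brinmoor: 137.451 km
Eskerly: 15.826 km
Threshold 9.95 km: none within range.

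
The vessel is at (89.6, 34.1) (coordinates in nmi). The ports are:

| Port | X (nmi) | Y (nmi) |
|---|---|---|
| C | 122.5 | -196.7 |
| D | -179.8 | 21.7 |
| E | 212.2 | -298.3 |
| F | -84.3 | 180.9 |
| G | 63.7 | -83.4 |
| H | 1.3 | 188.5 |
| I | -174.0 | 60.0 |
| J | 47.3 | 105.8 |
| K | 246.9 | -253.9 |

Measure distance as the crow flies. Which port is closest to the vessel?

Distances from (89.6, 34.1):
C: 233.1 nmi
D: 269.7 nmi
E: 354.3 nmi
F: 227.6 nmi
G: 120.3 nmi
H: 177.9 nmi
I: 264.9 nmi
J: 83.2 nmi
K: 328.2 nmi
Minimum: J at 83.2 nmi.

J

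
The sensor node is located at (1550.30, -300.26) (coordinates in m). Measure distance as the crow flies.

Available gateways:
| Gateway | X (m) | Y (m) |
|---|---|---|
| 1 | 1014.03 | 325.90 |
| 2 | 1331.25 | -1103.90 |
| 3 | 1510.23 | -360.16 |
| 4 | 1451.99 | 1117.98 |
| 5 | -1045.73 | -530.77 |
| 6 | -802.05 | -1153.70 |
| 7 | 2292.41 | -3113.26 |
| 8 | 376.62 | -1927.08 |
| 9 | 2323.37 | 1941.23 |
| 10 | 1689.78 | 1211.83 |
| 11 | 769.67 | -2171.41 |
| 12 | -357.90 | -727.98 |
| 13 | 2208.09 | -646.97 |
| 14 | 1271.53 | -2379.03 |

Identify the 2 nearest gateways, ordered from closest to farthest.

Distances from (1550.30, -300.26):
1: √((-536.27)² + (626.16)²) = √(287585.5129 + 392076.3456) = 824.42 m
2: √((-219.05)² + (-803.64)²) = √(47982.9025 + 645837.2496) = 832.96 m
3: √((-40.07)² + (-59.90)²) = √(1605.6049 + 3588.0100) = 72.07 m
4: √((-98.31)² + (1418.24)²) = √(9664.8561 + 2011404.6976) = 1421.64 m
5: √((-2596.03)² + (-230.51)²) = √(6739371.7609 + 53134.8601) = 2606.24 m
6: √((-2352.35)² + (-853.44)²) = √(5533550.5225 + 728359.8336) = 2502.38 m
7: √((742.11)² + (-2813.00)²) = √(550727.2521 + 7912969.0000) = 2909.24 m
8: √((-1173.68)² + (-1626.82)²) = √(1377524.7424 + 2646543.3124) = 2006.01 m
9: √((773.07)² + (2241.49)²) = √(597637.2249 + 5024277.4201) = 2371.06 m
10: √((139.48)² + (1512.09)²) = √(19454.6704 + 2286416.1681) = 1518.51 m
11: √((-780.63)² + (-1871.15)²) = √(609383.1969 + 3501202.3225) = 2027.46 m
12: √((-1908.20)² + (-427.72)²) = √(3641227.2400 + 182944.3984) = 1955.55 m
13: √((657.79)² + (-346.71)²) = √(432687.6841 + 120207.8241) = 743.57 m
14: √((-278.77)² + (-2078.77)²) = √(77712.7129 + 4321284.7129) = 2097.38 m
Sorted: 3 (72.07 m) < 13 (743.57 m) < 1 (824.42 m) < 2 (832.96 m) < …

3, 13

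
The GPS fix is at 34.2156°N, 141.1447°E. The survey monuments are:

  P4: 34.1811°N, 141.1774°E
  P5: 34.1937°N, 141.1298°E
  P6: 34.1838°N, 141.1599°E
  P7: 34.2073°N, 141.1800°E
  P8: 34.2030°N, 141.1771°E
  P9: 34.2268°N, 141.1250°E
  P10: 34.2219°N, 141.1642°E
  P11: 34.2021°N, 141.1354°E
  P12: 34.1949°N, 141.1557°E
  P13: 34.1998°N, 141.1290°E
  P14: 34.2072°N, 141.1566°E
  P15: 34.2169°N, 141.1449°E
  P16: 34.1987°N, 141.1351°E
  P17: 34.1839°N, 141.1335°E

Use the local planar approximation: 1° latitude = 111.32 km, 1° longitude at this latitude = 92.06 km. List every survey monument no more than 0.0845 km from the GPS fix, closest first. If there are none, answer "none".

Distances from 34.2156°N, 141.1447°E:
P4: 4.8798 km
P5: 2.7973 km
P6: 3.8065 km
P7: 3.3785 km
P8: 3.2961 km
P9: 2.2008 km
P10: 1.9273 km
P11: 1.7296 km
P12: 2.5170 km
P13: 2.2765 km
P14: 1.4403 km
P15: 0.1459 km
P16: 2.0786 km
P17: 3.6764 km
Threshold 0.0845 km: none within range.

none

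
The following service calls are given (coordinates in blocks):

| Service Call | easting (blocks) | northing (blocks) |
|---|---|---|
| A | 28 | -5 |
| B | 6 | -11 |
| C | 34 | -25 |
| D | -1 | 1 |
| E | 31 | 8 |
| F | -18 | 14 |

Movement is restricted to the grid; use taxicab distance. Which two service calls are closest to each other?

A and E

Pairwise distances:
A–B: |-22| + |-6| = 22 + 6 = 28 blocks
A–C: |6| + |-20| = 6 + 20 = 26 blocks
A–D: |-29| + |6| = 29 + 6 = 35 blocks
A–E: |3| + |13| = 3 + 13 = 16 blocks
A–F: |-46| + |19| = 46 + 19 = 65 blocks
B–C: |28| + |-14| = 28 + 14 = 42 blocks
B–D: |-7| + |12| = 7 + 12 = 19 blocks
B–E: |25| + |19| = 25 + 19 = 44 blocks
B–F: |-24| + |25| = 24 + 25 = 49 blocks
C–D: |-35| + |26| = 35 + 26 = 61 blocks
C–E: |-3| + |33| = 3 + 33 = 36 blocks
C–F: |-52| + |39| = 52 + 39 = 91 blocks
D–E: |32| + |7| = 32 + 7 = 39 blocks
D–F: |-17| + |13| = 17 + 13 = 30 blocks
E–F: |-49| + |6| = 49 + 6 = 55 blocks
Closest pair: A–E at 16 blocks.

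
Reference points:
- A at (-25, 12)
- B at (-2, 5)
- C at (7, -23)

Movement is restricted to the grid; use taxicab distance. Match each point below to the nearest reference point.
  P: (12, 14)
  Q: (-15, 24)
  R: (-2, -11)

P→B; Q→A; R→B

P at (12, 14):
  A: 39
  B: 23
  C: 42
  → nearest: B (23)
Q at (-15, 24):
  A: 22
  B: 32
  C: 69
  → nearest: A (22)
R at (-2, -11):
  A: 46
  B: 16
  C: 21
  → nearest: B (16)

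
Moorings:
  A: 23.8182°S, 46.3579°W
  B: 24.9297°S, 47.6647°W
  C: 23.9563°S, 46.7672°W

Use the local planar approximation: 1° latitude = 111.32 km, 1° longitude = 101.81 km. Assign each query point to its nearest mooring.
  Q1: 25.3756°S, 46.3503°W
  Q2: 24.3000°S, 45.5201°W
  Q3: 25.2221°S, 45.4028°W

Q1→B; Q2→A; Q3→A

Q1 at 25.3756°S, 46.3503°W:
  A: √((1.5574·111.32)² + (-0.0076·101.81)²) = √(30057.076456 + 0.598698) = 173.3715 km
  B: √((0.4459·111.32)² + (-1.3144·101.81)²) = √(2463.890142 + 17907.541890) = 142.7285 km
  C: √((1.4193·111.32)² + (-0.4169·101.81)²) = √(24962.886428 + 1801.543135) = 163.5984 km
  → nearest: B (142.7285 km)
Q2 at 24.3000°S, 45.5201°W:
  A: √((0.4818·111.32)² + (-0.8378·101.81)²) = √(2876.603382 + 7275.478924) = 100.7575 km
  B: √((-0.6297·111.32)² + (-2.1446·101.81)²) = √(4913.758204 + 47673.109313) = 229.3183 km
  C: √((0.3437·111.32)² + (-1.2471·101.81)²) = √(1463.879940 + 16120.682826) = 132.6068 km
  → nearest: A (100.7575 km)
Q3 at 25.2221°S, 45.4028°W:
  A: √((1.4039·111.32)² + (-0.9551·101.81)²) = √(24424.109783 + 9455.370806) = 184.0638 km
  B: √((0.2924·111.32)² + (-2.2619·101.81)²) = √(1059.500417 + 53030.738618) = 232.5731 km
  C: √((1.2658·111.32)² + (-1.3644·101.81)²) = √(19855.305699 + 19295.866971) = 197.8666 km
  → nearest: A (184.0638 km)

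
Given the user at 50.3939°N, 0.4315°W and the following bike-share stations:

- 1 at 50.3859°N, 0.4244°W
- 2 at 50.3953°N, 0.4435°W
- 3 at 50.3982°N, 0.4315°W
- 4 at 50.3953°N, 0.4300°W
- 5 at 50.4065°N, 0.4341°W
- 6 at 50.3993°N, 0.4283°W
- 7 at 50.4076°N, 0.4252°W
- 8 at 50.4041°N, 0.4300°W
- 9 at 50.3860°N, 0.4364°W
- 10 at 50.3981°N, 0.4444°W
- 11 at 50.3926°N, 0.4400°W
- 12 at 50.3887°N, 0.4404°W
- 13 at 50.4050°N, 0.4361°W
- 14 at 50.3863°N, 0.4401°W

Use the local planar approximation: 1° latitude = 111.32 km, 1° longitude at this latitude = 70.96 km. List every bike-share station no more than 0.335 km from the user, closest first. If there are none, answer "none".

4

Distances from 50.3939°N, 0.4315°W:
1: √((-0.0080·111.32)² + (0.0071·70.96)²) = √(0.793097 + 0.253831) = 1.0232 km
2: √((0.0014·111.32)² + (-0.0120·70.96)²) = √(0.024289 + 0.725086) = 0.8657 km
3: √((0.0043·111.32)² + (0.0000·70.96)²) = √(0.229131 + 0.000000) = 0.4787 km
4: √((0.0014·111.32)² + (0.0015·70.96)²) = √(0.024289 + 0.011329) = 0.1887 km
5: √((0.0126·111.32)² + (-0.0026·70.96)²) = √(1.967377 + 0.034039) = 1.4147 km
6: √((0.0054·111.32)² + (0.0032·70.96)²) = √(0.361355 + 0.051562) = 0.6426 km
7: √((0.0137·111.32)² + (0.0063·70.96)²) = √(2.325881 + 0.199852) = 1.5893 km
8: √((0.0102·111.32)² + (0.0015·70.96)²) = √(1.289278 + 0.011329) = 1.1404 km
9: √((-0.0079·111.32)² + (-0.0049·70.96)²) = √(0.773394 + 0.120898) = 0.9457 km
10: √((0.0042·111.32)² + (-0.0129·70.96)²) = √(0.218597 + 0.837928) = 1.0279 km
11: √((-0.0013·111.32)² + (-0.0085·70.96)²) = √(0.020943 + 0.363802) = 0.6203 km
12: √((-0.0052·111.32)² + (-0.0089·70.96)²) = √(0.335084 + 0.398848) = 0.8567 km
13: √((0.0111·111.32)² + (-0.0046·70.96)²) = √(1.526836 + 0.106547) = 1.2780 km
14: √((-0.0076·111.32)² + (-0.0086·70.96)²) = √(0.715770 + 0.372412) = 1.0432 km
Threshold 0.335 km: 4 (0.1887 km) is within range.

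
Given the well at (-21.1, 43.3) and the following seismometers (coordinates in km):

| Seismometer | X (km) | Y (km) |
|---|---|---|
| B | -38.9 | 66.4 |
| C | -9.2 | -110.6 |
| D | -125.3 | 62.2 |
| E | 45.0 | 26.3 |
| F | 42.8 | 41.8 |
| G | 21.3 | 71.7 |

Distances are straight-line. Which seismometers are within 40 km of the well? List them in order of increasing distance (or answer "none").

Distances from (-21.1, 43.3):
B: √((-17.8)² + (23.1)²) = √(316.840 + 533.610) = 29.2 km
C: √((11.9)² + (-153.9)²) = √(141.610 + 23685.210) = 154.4 km
D: √((-104.2)² + (18.9)²) = √(10857.640 + 357.210) = 105.9 km
E: √((66.1)² + (-17.0)²) = √(4369.210 + 289.000) = 68.3 km
F: √((63.9)² + (-1.5)²) = √(4083.210 + 2.250) = 63.9 km
G: √((42.4)² + (28.4)²) = √(1797.760 + 806.560) = 51.0 km
Threshold 40 km: B (29.2 km) is within range.

B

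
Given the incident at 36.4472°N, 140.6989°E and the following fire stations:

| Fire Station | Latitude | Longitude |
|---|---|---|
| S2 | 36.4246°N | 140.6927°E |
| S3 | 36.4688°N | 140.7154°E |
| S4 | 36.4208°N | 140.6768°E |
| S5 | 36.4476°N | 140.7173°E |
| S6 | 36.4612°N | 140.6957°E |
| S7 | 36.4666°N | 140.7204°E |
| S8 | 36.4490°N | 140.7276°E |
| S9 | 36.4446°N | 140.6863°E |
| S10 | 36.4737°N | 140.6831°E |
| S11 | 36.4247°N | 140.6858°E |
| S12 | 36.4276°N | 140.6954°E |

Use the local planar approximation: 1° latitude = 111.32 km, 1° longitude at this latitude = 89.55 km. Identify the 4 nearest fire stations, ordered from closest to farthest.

Distances from 36.4472°N, 140.6989°E:
S2: 2.5764 km
S3: 2.8222 km
S4: 3.5431 km
S5: 1.6483 km
S6: 1.5846 km
S7: 2.8932 km
S8: 2.5779 km
S9: 1.1649 km
S10: 3.2717 km
S11: 2.7658 km
S12: 2.2043 km
Sorted: S9 (1.1649 km) < S6 (1.5846 km) < S5 (1.6483 km) < S12 (2.2043 km) < S2 (2.5764 km) < S8 (2.5779 km) < …

S9, S6, S5, S12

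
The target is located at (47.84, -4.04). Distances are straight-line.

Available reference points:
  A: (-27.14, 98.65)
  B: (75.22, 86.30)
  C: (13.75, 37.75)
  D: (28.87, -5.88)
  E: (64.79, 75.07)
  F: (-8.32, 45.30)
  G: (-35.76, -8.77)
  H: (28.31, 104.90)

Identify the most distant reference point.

A

Distances from (47.84, -4.04):
A: 127.15
B: 94.40
C: 53.93
D: 19.06
E: 80.91
F: 74.76
G: 83.73
H: 110.68
Maximum: A at 127.15.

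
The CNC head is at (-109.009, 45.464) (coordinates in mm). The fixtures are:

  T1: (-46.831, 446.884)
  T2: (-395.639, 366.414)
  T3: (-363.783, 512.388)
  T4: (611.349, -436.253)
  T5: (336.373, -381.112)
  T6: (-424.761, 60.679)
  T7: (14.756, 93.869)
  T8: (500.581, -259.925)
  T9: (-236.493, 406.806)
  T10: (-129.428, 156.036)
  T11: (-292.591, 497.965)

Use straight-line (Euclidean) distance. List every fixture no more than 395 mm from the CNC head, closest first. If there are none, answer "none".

Distances from (-109.009, 45.464):
T1: 406.207 mm
T2: 430.309 mm
T3: 531.910 mm
T4: 866.583 mm
T5: 616.711 mm
T6: 316.118 mm
T7: 132.894 mm
T8: 681.808 mm
T9: 383.171 mm
T10: 112.442 mm
T11: 488.323 mm
Threshold 395 mm: T10 (112.442 mm), T7 (132.894 mm), T6 (316.118 mm), T9 (383.171 mm) are within range.

T10, T7, T6, T9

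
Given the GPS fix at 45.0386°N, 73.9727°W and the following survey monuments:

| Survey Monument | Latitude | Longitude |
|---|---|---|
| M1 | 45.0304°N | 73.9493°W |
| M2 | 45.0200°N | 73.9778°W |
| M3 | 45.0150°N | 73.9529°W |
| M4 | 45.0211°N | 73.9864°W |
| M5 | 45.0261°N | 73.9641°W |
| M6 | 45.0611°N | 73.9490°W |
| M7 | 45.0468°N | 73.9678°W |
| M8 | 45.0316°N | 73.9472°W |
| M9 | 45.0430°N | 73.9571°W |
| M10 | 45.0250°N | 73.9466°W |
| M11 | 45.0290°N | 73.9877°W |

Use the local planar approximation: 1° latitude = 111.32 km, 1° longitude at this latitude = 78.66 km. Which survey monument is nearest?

M7

Distances from 45.0386°N, 73.9727°W:
M1: √((-0.0082·111.32)² + (0.0234·78.66)²) = √(0.833248 + 3.387970) = 2.0546 km
M2: √((-0.0186·111.32)² + (-0.0051·78.66)²) = √(4.287186 + 0.160934) = 2.1091 km
M3: √((-0.0236·111.32)² + (0.0198·78.66)²) = √(6.901928 + 2.425707) = 3.0541 km
M4: √((-0.0175·111.32)² + (-0.0137·78.66)²) = √(3.795094 + 1.161312) = 2.2263 km
M5: √((-0.0125·111.32)² + (0.0086·78.66)²) = √(1.936272 + 0.457620) = 1.5472 km
M6: √((0.0225·111.32)² + (0.0237·78.66)²) = √(6.273522 + 3.475398) = 3.1223 km
M7: √((0.0082·111.32)² + (0.0049·78.66)²) = √(0.833248 + 0.148559) = 0.9909 km
M8: √((-0.0070·111.32)² + (0.0255·78.66)²) = √(0.607215 + 4.023354) = 2.1519 km
M9: √((0.0044·111.32)² + (0.0156·78.66)²) = √(0.239912 + 1.505765) = 1.3212 km
M10: √((-0.0136·111.32)² + (0.0261·78.66)²) = √(2.292051 + 4.214916) = 2.5509 km
M11: √((-0.0096·111.32)² + (-0.0150·78.66)²) = √(1.142060 + 1.392164) = 1.5919 km
Minimum: M7 at 0.9909 km.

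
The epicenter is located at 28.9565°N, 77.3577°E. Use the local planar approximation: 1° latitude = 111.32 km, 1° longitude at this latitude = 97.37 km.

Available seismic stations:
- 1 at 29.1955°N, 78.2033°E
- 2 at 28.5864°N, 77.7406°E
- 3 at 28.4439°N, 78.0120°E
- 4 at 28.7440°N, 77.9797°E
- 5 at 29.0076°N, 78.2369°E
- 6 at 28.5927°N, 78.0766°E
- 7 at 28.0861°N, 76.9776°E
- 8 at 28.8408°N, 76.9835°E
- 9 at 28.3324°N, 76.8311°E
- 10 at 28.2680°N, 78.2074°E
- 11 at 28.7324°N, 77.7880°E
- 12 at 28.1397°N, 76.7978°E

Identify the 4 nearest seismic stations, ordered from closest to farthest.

Distances from 28.9565°N, 77.3577°E:
1: √((0.2390·111.32)² + (0.8456·97.37)²) = √(707.851566 + 6779.228752) = 86.5279 km
2: √((-0.3701·111.32)² + (0.3829·97.37)²) = √(1697.401437 + 1390.020076) = 55.5646 km
3: √((-0.5126·111.32)² + (0.6543·97.37)²) = √(3256.143971 + 4058.861018) = 85.5278 km
4: √((-0.2125·111.32)² + (0.6220·97.37)²) = √(559.582680 + 3668.015054) = 65.0200 km
5: √((0.0511·111.32)² + (0.8792·97.37)²) = √(32.358486 + 7328.678984) = 85.7965 km
6: √((-0.3638·111.32)² + (0.7189·97.37)²) = √(1640.105499 + 4899.901020) = 80.8703 km
7: √((-0.8704·111.32)² + (-0.3801·97.37)²) = √(9388.239496 + 1369.765045) = 103.7208 km
8: √((-0.1157·111.32)² + (-0.3742·97.37)²) = √(165.887290 + 1327.571457) = 38.6453 km
9: √((-0.6241·111.32)² + (-0.5266·97.37)²) = √(4826.749502 + 2629.129932) = 86.3474 km
10: √((-0.6885·111.32)² + (0.8497·97.37)²) = √(5874.275144 + 6845.128046) = 112.7803 km
11: √((-0.2241·111.32)² + (0.4303·97.37)²) = √(622.343429 + 1755.468465) = 48.7628 km
12: √((-0.8168·111.32)² + (-0.5599·97.37)²) = √(8267.569482 + 2972.153772) = 106.0176 km
Sorted: 8 (38.6453 km) < 11 (48.7628 km) < 2 (55.5646 km) < 4 (65.0200 km) < 6 (80.8703 km) < 3 (85.5278 km) < …

8, 11, 2, 4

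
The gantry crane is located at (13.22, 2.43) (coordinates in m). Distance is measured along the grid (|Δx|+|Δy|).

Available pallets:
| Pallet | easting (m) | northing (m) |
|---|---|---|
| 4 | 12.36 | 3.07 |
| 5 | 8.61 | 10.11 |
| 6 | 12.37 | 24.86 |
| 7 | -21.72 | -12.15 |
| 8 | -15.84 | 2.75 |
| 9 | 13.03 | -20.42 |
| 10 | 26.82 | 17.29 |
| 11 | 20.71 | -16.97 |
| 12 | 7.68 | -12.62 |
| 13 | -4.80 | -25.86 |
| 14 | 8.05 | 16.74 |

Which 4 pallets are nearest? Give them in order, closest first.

Distances from (13.22, 2.43):
4: 1.50 m
5: 12.29 m
6: 23.28 m
7: 49.52 m
8: 29.38 m
9: 23.04 m
10: 28.46 m
11: 26.89 m
12: 20.59 m
13: 46.31 m
14: 19.48 m
Sorted: 4 (1.50 m) < 5 (12.29 m) < 14 (19.48 m) < 12 (20.59 m) < 9 (23.04 m) < 6 (23.28 m) < …

4, 5, 14, 12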